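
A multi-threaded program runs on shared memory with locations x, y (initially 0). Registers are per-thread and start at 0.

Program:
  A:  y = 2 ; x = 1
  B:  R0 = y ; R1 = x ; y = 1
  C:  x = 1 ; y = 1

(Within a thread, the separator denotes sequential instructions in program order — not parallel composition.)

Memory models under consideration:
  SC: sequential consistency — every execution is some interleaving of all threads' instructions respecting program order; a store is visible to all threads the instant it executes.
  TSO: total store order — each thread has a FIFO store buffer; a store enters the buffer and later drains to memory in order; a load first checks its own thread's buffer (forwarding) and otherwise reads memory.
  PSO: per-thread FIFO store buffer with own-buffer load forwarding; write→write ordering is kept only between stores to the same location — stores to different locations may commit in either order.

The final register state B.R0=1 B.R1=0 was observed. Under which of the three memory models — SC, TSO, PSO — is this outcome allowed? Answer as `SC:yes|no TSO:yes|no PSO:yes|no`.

SC:no TSO:no PSO:yes

outcome vector order: (B.R0,B.R1)
[SC] allowed = {(0,0) (0,1) (1,1) (2,0) (2,1)}
[TSO] allowed = {(0,0) (0,1) (1,1) (2,0) (2,1)}
[PSO] allowed = {(0,0) (0,1) (1,0) (1,1) (2,0) (2,1)}
target (1,0) ∈ {PSO}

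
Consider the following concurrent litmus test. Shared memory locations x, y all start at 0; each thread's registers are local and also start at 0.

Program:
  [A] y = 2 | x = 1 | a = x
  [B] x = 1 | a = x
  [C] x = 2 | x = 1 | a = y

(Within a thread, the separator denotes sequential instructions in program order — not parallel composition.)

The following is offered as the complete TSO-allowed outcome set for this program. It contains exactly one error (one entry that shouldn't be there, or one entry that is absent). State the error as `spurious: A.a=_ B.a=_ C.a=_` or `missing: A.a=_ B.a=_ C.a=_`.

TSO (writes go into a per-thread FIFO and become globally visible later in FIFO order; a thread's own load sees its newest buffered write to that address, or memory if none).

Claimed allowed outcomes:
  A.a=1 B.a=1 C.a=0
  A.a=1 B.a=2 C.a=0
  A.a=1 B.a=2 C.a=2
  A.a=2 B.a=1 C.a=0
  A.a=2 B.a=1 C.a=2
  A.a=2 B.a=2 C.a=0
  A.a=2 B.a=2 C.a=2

outcome vector order: (A.a,B.a,C.a)
TSO (8): 110 112 120 122 210 212 220 222
TSO∖claimed = {112}

missing: A.a=1 B.a=1 C.a=2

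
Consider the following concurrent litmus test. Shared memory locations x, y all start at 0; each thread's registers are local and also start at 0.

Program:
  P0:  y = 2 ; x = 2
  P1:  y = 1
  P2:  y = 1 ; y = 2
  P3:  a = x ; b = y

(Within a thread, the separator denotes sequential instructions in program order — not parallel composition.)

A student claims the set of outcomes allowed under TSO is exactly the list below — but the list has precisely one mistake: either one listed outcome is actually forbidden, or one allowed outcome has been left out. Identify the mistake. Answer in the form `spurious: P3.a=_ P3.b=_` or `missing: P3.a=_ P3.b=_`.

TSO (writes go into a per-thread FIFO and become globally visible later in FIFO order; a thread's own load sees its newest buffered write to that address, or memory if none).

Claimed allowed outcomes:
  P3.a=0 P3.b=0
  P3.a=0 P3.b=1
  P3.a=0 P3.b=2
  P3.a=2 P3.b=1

outcome vector order: (P3.a,P3.b)
[TSO] allowed = {(0,0); (0,1); (0,2); (2,1); (2,2)}
TSO∖claimed = {(2,2)}

missing: P3.a=2 P3.b=2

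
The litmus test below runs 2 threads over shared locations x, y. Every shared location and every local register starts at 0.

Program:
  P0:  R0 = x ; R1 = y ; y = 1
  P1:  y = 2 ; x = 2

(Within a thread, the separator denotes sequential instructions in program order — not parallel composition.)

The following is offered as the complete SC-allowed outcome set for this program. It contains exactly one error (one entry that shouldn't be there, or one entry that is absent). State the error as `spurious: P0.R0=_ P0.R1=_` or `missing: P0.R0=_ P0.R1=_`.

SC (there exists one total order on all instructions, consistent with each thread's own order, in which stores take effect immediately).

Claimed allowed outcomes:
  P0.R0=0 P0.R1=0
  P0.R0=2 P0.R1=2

missing: P0.R0=0 P0.R1=2

outcome vector order: (P0.R0,P0.R1)
SC (3): (0,0) (0,2) (2,2)
SC∖claimed = {(0,2)}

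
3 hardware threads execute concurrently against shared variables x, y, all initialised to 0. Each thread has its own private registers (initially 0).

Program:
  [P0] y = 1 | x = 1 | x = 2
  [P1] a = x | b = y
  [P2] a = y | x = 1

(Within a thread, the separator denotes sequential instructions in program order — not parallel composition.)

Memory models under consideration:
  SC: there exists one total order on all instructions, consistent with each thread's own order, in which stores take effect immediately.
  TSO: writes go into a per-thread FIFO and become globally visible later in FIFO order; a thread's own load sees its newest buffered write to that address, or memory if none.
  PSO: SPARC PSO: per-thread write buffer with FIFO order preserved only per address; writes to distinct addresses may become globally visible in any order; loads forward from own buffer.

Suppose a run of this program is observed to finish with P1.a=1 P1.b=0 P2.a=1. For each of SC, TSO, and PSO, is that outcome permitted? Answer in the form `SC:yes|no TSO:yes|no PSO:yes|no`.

SC:no TSO:no PSO:yes

outcome vector order: (P1.a,P1.b,P2.a)
[SC] allowed = {<0 0 0> <0 0 1> <0 1 0> <0 1 1> <1 0 0> <1 1 0> <1 1 1> <2 1 0> <2 1 1>}
[TSO] allowed = {<0 0 0> <0 0 1> <0 1 0> <0 1 1> <1 0 0> <1 1 0> <1 1 1> <2 1 0> <2 1 1>}
[PSO] allowed = {<0 0 0> <0 0 1> <0 1 0> <0 1 1> <1 0 0> <1 0 1> <1 1 0> <1 1 1> <2 0 0> <2 0 1> <2 1 0> <2 1 1>}
target <1 0 1> ∈ {PSO}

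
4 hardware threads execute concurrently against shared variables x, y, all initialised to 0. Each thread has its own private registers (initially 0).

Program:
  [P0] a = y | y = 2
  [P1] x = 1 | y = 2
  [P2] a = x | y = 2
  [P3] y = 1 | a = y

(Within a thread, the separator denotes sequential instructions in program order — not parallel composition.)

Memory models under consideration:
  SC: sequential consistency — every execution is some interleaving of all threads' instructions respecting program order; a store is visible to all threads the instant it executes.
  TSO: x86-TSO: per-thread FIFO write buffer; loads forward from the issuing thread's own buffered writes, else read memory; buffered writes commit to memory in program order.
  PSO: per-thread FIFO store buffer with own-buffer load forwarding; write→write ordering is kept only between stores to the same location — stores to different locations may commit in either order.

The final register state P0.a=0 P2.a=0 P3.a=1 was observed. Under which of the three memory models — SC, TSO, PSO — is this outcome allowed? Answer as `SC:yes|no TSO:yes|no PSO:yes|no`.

outcome vector order: (P0.a,P2.a,P3.a)
[SC] allowed = {001; 002; 011; 012; 101; 102; 111; 112; 201; 202; 211; 212}
[TSO] allowed = {001; 002; 011; 012; 101; 102; 111; 112; 201; 202; 211; 212}
[PSO] allowed = {001; 002; 011; 012; 101; 102; 111; 112; 201; 202; 211; 212}
target 001 ∈ {SC,TSO,PSO}

SC:yes TSO:yes PSO:yes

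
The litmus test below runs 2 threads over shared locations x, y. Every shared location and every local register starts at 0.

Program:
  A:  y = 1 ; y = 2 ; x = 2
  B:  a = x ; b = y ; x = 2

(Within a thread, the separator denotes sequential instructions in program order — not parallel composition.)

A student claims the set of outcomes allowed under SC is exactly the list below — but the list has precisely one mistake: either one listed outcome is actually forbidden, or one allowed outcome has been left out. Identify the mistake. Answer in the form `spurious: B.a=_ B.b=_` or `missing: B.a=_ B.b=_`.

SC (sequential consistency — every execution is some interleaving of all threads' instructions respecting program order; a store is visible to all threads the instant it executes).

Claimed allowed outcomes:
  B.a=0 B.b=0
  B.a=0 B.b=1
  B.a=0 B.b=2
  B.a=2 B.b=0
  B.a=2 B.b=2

spurious: B.a=2 B.b=0

outcome vector order: (B.a,B.b)
SC: 4 outcomes — {00; 01; 02; 22}
claimed∖SC = {20}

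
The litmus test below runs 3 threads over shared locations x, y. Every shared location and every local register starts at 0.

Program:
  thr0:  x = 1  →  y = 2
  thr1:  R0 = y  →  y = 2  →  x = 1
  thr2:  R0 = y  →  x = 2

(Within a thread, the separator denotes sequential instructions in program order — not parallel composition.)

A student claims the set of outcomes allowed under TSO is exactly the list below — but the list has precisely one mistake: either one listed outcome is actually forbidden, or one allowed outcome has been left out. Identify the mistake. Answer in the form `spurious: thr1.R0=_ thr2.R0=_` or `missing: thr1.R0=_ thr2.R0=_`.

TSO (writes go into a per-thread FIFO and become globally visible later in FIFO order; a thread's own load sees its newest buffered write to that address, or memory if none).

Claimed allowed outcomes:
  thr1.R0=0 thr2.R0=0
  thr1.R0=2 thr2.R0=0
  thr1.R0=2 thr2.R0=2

missing: thr1.R0=0 thr2.R0=2

outcome vector order: (thr1.R0,thr2.R0)
[TSO] allowed = {0/0 0/2 2/0 2/2}
TSO∖claimed = {0/2}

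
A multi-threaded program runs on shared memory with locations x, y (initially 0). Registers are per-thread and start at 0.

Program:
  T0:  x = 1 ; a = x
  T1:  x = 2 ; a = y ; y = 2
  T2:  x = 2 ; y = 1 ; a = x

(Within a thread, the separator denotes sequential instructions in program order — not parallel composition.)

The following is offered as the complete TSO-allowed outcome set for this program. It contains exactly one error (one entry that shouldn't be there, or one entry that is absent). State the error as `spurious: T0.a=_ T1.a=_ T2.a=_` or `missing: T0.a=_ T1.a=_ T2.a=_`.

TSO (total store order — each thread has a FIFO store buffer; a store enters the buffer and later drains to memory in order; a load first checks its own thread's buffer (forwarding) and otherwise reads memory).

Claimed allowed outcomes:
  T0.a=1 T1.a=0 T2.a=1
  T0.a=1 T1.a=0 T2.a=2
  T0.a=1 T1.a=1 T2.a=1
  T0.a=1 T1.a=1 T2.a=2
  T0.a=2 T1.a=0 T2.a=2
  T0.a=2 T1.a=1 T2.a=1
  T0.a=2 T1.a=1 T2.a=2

missing: T0.a=2 T1.a=0 T2.a=1

outcome vector order: (T0.a,T1.a,T2.a)
TSO: 8 outcomes — {1/0/1; 1/0/2; 1/1/1; 1/1/2; 2/0/1; 2/0/2; 2/1/1; 2/1/2}
TSO∖claimed = {2/0/1}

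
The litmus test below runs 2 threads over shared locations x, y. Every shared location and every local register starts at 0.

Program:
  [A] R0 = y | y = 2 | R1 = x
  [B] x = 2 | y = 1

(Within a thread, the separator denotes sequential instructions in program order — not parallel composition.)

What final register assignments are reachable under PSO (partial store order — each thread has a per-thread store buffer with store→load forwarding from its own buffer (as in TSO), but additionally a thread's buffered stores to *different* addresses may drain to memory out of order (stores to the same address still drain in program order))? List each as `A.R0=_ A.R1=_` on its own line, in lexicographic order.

outcome vector order: (A.R0,A.R1)
|PSO outcomes| = 4

A.R0=0 A.R1=0
A.R0=0 A.R1=2
A.R0=1 A.R1=0
A.R0=1 A.R1=2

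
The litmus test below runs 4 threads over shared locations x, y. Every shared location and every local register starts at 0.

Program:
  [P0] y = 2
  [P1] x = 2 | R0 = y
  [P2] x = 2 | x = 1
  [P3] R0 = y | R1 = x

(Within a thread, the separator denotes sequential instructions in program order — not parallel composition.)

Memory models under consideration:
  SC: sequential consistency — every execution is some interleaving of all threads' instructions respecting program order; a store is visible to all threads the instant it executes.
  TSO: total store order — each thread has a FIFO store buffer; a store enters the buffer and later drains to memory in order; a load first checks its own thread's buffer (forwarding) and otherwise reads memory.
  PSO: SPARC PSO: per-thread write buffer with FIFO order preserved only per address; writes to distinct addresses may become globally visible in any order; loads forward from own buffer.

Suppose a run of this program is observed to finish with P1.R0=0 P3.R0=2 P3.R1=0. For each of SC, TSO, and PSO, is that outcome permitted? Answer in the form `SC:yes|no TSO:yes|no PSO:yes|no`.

outcome vector order: (P1.R0,P3.R0,P3.R1)
SC: 11 outcomes — {(0,0,0); (0,0,1); (0,0,2); (0,2,1); (0,2,2); (2,0,0); (2,0,1); (2,0,2); (2,2,0); (2,2,1); (2,2,2)}
TSO: 12 outcomes — {(0,0,0); (0,0,1); (0,0,2); (0,2,0); (0,2,1); (0,2,2); (2,0,0); (2,0,1); (2,0,2); (2,2,0); (2,2,1); (2,2,2)}
PSO: 12 outcomes — {(0,0,0); (0,0,1); (0,0,2); (0,2,0); (0,2,1); (0,2,2); (2,0,0); (2,0,1); (2,0,2); (2,2,0); (2,2,1); (2,2,2)}
target (0,2,0) ∈ {TSO,PSO}

SC:no TSO:yes PSO:yes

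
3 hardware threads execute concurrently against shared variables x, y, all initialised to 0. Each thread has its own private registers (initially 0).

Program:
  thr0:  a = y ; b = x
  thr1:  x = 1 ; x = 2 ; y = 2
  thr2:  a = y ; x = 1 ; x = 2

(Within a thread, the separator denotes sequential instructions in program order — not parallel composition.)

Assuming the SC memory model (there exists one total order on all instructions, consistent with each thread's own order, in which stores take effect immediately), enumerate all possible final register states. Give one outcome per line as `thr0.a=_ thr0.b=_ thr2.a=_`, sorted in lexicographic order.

thr0.a=0 thr0.b=0 thr2.a=0
thr0.a=0 thr0.b=0 thr2.a=2
thr0.a=0 thr0.b=1 thr2.a=0
thr0.a=0 thr0.b=1 thr2.a=2
thr0.a=0 thr0.b=2 thr2.a=0
thr0.a=0 thr0.b=2 thr2.a=2
thr0.a=2 thr0.b=1 thr2.a=0
thr0.a=2 thr0.b=1 thr2.a=2
thr0.a=2 thr0.b=2 thr2.a=0
thr0.a=2 thr0.b=2 thr2.a=2

outcome vector order: (thr0.a,thr0.b,thr2.a)
|SC outcomes| = 10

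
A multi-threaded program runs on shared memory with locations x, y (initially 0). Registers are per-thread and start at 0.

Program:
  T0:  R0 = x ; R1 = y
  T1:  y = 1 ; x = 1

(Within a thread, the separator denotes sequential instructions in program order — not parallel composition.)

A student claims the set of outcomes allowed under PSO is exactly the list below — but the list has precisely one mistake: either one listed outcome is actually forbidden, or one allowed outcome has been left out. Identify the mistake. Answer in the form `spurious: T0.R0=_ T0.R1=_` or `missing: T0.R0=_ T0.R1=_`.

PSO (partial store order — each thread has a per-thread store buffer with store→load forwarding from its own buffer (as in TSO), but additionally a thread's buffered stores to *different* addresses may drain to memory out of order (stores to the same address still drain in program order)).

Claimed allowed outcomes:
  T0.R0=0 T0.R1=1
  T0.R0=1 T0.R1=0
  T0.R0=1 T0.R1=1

outcome vector order: (T0.R0,T0.R1)
[PSO] allowed = {<0 0>; <0 1>; <1 0>; <1 1>}
PSO∖claimed = {<0 0>}

missing: T0.R0=0 T0.R1=0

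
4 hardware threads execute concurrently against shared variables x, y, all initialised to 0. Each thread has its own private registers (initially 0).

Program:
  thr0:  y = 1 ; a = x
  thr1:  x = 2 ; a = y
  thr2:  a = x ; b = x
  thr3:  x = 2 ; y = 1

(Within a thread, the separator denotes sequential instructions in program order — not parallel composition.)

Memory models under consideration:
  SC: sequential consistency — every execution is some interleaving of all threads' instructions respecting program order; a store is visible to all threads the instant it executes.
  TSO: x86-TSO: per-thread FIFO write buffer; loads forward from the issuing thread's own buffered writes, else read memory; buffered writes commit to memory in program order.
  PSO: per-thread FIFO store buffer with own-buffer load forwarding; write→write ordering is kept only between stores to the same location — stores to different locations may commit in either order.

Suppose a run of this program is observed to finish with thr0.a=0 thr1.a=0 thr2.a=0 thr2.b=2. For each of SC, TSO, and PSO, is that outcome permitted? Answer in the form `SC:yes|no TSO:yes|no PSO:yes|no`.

SC:no TSO:yes PSO:yes

outcome vector order: (thr0.a,thr1.a,thr2.a,thr2.b)
under SC → (0,1,0,0) (0,1,0,2) (0,1,2,2) (2,0,0,0) (2,0,0,2) (2,0,2,2) (2,1,0,0) (2,1,0,2) (2,1,2,2)
under TSO → (0,0,0,0) (0,0,0,2) (0,0,2,2) (0,1,0,0) (0,1,0,2) (0,1,2,2) (2,0,0,0) (2,0,0,2) (2,0,2,2) (2,1,0,0) (2,1,0,2) (2,1,2,2)
under PSO → (0,0,0,0) (0,0,0,2) (0,0,2,2) (0,1,0,0) (0,1,0,2) (0,1,2,2) (2,0,0,0) (2,0,0,2) (2,0,2,2) (2,1,0,0) (2,1,0,2) (2,1,2,2)
target (0,0,0,2) ∈ {TSO,PSO}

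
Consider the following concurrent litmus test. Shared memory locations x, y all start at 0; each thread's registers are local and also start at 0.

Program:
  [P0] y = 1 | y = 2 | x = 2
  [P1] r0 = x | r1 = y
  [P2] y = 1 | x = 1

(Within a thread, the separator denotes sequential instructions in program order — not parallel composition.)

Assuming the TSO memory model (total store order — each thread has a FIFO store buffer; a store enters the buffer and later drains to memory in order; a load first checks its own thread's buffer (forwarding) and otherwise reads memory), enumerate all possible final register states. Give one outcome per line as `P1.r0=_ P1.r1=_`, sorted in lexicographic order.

P1.r0=0 P1.r1=0
P1.r0=0 P1.r1=1
P1.r0=0 P1.r1=2
P1.r0=1 P1.r1=1
P1.r0=1 P1.r1=2
P1.r0=2 P1.r1=1
P1.r0=2 P1.r1=2

outcome vector order: (P1.r0,P1.r1)
|TSO outcomes| = 7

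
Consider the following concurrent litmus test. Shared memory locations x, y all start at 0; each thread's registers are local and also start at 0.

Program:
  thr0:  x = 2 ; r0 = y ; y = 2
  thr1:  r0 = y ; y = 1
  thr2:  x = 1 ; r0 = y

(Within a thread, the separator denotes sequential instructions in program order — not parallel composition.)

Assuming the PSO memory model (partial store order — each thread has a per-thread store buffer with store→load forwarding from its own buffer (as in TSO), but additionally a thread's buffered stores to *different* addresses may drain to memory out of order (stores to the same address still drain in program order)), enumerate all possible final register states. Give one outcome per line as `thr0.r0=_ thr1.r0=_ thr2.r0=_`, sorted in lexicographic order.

outcome vector order: (thr0.r0,thr1.r0,thr2.r0)
|PSO outcomes| = 9

thr0.r0=0 thr1.r0=0 thr2.r0=0
thr0.r0=0 thr1.r0=0 thr2.r0=1
thr0.r0=0 thr1.r0=0 thr2.r0=2
thr0.r0=0 thr1.r0=2 thr2.r0=0
thr0.r0=0 thr1.r0=2 thr2.r0=1
thr0.r0=0 thr1.r0=2 thr2.r0=2
thr0.r0=1 thr1.r0=0 thr2.r0=0
thr0.r0=1 thr1.r0=0 thr2.r0=1
thr0.r0=1 thr1.r0=0 thr2.r0=2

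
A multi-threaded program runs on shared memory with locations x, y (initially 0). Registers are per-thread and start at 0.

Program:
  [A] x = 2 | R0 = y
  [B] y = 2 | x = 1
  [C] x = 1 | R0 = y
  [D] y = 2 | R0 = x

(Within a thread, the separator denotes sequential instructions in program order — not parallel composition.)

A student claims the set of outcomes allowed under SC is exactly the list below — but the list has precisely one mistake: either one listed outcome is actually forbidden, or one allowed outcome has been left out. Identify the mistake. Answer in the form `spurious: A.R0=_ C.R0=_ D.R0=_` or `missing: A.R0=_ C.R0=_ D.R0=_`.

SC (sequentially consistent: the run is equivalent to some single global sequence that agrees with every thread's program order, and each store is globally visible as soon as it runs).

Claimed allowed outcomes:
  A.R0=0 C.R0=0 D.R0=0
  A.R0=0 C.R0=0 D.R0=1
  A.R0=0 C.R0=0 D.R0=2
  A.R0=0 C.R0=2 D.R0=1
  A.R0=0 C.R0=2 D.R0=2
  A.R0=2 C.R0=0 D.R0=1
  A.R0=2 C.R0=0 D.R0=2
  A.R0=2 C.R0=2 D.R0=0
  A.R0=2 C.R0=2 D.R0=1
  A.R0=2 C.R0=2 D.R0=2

spurious: A.R0=0 C.R0=0 D.R0=0

outcome vector order: (A.R0,C.R0,D.R0)
SC (9): (0,0,1); (0,0,2); (0,2,1); (0,2,2); (2,0,1); (2,0,2); (2,2,0); (2,2,1); (2,2,2)
claimed∖SC = {(0,0,0)}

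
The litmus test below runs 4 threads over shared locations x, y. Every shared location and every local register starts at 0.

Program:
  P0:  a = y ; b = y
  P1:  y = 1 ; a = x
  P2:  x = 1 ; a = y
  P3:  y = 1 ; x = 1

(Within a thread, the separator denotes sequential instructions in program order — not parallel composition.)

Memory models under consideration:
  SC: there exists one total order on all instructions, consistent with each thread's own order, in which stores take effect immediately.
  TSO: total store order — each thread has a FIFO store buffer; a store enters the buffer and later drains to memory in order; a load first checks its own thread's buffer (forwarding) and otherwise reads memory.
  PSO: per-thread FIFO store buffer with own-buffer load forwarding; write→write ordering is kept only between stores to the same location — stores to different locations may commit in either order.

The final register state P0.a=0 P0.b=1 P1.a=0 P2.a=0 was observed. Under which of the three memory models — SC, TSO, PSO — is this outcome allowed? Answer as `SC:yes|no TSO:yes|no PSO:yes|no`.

outcome vector order: (P0.a,P0.b,P1.a,P2.a)
SC (9): 0001, 0010, 0011, 0101, 0110, 0111, 1101, 1110, 1111
TSO (12): 0000, 0001, 0010, 0011, 0100, 0101, 0110, 0111, 1100, 1101, 1110, 1111
PSO (12): 0000, 0001, 0010, 0011, 0100, 0101, 0110, 0111, 1100, 1101, 1110, 1111
target 0100 ∈ {TSO,PSO}

SC:no TSO:yes PSO:yes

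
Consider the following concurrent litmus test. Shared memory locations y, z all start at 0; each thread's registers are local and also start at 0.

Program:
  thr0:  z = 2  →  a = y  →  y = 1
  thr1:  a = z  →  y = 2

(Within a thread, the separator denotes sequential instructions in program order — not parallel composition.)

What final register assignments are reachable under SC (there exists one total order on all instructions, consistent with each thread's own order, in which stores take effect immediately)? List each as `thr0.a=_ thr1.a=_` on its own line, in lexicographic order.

outcome vector order: (thr0.a,thr1.a)
|SC outcomes| = 4

thr0.a=0 thr1.a=0
thr0.a=0 thr1.a=2
thr0.a=2 thr1.a=0
thr0.a=2 thr1.a=2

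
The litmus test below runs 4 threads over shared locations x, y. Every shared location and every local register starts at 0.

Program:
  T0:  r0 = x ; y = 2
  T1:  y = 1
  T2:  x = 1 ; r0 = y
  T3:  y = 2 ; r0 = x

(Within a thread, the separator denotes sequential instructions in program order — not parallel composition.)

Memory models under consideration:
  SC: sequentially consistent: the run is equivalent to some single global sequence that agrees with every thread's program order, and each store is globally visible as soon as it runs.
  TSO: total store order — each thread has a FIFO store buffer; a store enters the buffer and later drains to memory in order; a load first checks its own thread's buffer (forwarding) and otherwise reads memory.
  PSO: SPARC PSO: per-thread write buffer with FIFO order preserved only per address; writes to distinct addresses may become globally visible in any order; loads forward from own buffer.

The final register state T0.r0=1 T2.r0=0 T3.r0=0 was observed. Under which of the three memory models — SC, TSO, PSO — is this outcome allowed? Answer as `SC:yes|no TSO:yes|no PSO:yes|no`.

SC:no TSO:yes PSO:yes

outcome vector order: (T0.r0,T2.r0,T3.r0)
SC (10): 0/0/1, 0/1/0, 0/1/1, 0/2/0, 0/2/1, 1/0/1, 1/1/0, 1/1/1, 1/2/0, 1/2/1
TSO (12): 0/0/0, 0/0/1, 0/1/0, 0/1/1, 0/2/0, 0/2/1, 1/0/0, 1/0/1, 1/1/0, 1/1/1, 1/2/0, 1/2/1
PSO (12): 0/0/0, 0/0/1, 0/1/0, 0/1/1, 0/2/0, 0/2/1, 1/0/0, 1/0/1, 1/1/0, 1/1/1, 1/2/0, 1/2/1
target 1/0/0 ∈ {TSO,PSO}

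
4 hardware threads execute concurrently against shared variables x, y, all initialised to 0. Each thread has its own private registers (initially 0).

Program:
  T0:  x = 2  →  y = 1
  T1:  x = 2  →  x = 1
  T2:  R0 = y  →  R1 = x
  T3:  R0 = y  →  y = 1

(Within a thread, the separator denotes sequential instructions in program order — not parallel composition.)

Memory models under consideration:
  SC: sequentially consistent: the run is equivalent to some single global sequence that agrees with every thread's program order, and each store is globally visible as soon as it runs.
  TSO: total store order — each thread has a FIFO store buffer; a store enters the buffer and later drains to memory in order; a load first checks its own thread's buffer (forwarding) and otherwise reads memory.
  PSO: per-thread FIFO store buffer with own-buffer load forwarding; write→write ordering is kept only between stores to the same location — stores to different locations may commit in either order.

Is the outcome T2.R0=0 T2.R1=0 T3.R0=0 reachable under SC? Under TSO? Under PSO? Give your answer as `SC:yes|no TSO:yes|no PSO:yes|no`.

outcome vector order: (T2.R0,T2.R1,T3.R0)
SC (11): 0/0/0, 0/0/1, 0/1/0, 0/1/1, 0/2/0, 0/2/1, 1/0/0, 1/1/0, 1/1/1, 1/2/0, 1/2/1
TSO (11): 0/0/0, 0/0/1, 0/1/0, 0/1/1, 0/2/0, 0/2/1, 1/0/0, 1/1/0, 1/1/1, 1/2/0, 1/2/1
PSO (12): 0/0/0, 0/0/1, 0/1/0, 0/1/1, 0/2/0, 0/2/1, 1/0/0, 1/0/1, 1/1/0, 1/1/1, 1/2/0, 1/2/1
target 0/0/0 ∈ {SC,TSO,PSO}

SC:yes TSO:yes PSO:yes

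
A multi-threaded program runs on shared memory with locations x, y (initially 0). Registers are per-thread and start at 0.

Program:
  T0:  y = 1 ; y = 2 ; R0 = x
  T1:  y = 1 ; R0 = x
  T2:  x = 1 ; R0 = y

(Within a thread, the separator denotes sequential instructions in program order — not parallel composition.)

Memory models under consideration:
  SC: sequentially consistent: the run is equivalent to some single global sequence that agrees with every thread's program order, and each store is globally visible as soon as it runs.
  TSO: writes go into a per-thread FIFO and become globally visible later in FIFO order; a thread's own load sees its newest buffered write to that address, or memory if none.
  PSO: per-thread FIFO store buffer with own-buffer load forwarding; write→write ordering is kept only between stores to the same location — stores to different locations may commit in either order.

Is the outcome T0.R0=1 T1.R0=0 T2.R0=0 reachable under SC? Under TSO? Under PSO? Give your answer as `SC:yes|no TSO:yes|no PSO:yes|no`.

SC:no TSO:yes PSO:yes

outcome vector order: (T0.R0,T1.R0,T2.R0)
SC: 9 outcomes — {<0 0 1>; <0 0 2>; <0 1 1>; <0 1 2>; <1 0 1>; <1 0 2>; <1 1 0>; <1 1 1>; <1 1 2>}
TSO: 12 outcomes — {<0 0 0>; <0 0 1>; <0 0 2>; <0 1 0>; <0 1 1>; <0 1 2>; <1 0 0>; <1 0 1>; <1 0 2>; <1 1 0>; <1 1 1>; <1 1 2>}
PSO: 12 outcomes — {<0 0 0>; <0 0 1>; <0 0 2>; <0 1 0>; <0 1 1>; <0 1 2>; <1 0 0>; <1 0 1>; <1 0 2>; <1 1 0>; <1 1 1>; <1 1 2>}
target <1 0 0> ∈ {TSO,PSO}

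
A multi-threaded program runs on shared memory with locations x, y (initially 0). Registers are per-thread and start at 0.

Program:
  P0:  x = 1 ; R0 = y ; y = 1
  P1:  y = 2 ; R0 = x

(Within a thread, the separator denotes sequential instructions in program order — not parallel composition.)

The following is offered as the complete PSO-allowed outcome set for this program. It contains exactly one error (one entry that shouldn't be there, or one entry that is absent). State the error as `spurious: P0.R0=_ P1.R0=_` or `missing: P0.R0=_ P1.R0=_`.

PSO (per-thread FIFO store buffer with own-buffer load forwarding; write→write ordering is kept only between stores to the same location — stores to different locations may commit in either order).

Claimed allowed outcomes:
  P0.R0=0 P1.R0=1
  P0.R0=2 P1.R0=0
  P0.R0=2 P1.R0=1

missing: P0.R0=0 P1.R0=0

outcome vector order: (P0.R0,P1.R0)
under PSO → <0 0> <0 1> <2 0> <2 1>
PSO∖claimed = {<0 0>}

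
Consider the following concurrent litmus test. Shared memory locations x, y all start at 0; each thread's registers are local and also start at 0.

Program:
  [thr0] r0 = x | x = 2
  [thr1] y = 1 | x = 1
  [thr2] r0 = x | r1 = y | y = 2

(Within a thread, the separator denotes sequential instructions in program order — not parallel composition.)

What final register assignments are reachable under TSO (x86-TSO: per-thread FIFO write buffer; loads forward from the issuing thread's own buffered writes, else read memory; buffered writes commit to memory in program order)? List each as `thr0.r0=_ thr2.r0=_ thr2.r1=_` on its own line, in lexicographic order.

thr0.r0=0 thr2.r0=0 thr2.r1=0
thr0.r0=0 thr2.r0=0 thr2.r1=1
thr0.r0=0 thr2.r0=1 thr2.r1=1
thr0.r0=0 thr2.r0=2 thr2.r1=0
thr0.r0=0 thr2.r0=2 thr2.r1=1
thr0.r0=1 thr2.r0=0 thr2.r1=0
thr0.r0=1 thr2.r0=0 thr2.r1=1
thr0.r0=1 thr2.r0=1 thr2.r1=1
thr0.r0=1 thr2.r0=2 thr2.r1=1

outcome vector order: (thr0.r0,thr2.r0,thr2.r1)
|TSO outcomes| = 9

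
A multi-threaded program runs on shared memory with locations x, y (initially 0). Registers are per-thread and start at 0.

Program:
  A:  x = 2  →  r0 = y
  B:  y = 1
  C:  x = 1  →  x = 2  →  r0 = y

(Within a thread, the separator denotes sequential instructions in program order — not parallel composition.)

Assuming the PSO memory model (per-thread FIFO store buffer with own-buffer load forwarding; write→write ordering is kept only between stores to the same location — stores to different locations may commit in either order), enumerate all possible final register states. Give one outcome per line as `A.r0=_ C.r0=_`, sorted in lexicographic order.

outcome vector order: (A.r0,C.r0)
|PSO outcomes| = 4

A.r0=0 C.r0=0
A.r0=0 C.r0=1
A.r0=1 C.r0=0
A.r0=1 C.r0=1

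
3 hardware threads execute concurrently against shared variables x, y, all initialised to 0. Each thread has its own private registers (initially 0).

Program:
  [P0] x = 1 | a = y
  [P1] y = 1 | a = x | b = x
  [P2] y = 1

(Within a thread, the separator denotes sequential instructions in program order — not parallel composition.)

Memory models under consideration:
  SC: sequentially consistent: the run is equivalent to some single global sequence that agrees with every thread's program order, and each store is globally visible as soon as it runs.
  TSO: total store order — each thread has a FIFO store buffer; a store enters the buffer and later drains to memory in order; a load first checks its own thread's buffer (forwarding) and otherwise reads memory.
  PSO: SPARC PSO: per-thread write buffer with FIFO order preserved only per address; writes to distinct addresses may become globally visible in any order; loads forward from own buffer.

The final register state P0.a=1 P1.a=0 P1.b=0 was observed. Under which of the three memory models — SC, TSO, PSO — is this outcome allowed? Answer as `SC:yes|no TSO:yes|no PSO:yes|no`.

outcome vector order: (P0.a,P1.a,P1.b)
[SC] allowed = {0/1/1 1/0/0 1/0/1 1/1/1}
[TSO] allowed = {0/0/0 0/0/1 0/1/1 1/0/0 1/0/1 1/1/1}
[PSO] allowed = {0/0/0 0/0/1 0/1/1 1/0/0 1/0/1 1/1/1}
target 1/0/0 ∈ {SC,TSO,PSO}

SC:yes TSO:yes PSO:yes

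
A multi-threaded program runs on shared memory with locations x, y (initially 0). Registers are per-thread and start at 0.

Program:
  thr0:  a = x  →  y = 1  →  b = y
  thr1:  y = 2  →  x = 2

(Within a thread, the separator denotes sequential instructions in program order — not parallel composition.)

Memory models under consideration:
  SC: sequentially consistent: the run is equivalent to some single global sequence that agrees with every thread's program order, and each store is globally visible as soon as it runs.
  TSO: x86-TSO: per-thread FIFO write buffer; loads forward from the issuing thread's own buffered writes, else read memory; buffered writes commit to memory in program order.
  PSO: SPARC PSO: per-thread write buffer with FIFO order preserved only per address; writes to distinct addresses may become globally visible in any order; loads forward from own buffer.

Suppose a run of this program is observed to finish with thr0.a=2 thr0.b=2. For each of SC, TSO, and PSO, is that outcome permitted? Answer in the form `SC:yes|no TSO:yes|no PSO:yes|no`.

SC:no TSO:no PSO:yes

outcome vector order: (thr0.a,thr0.b)
[SC] allowed = {(0,1), (0,2), (2,1)}
[TSO] allowed = {(0,1), (0,2), (2,1)}
[PSO] allowed = {(0,1), (0,2), (2,1), (2,2)}
target (2,2) ∈ {PSO}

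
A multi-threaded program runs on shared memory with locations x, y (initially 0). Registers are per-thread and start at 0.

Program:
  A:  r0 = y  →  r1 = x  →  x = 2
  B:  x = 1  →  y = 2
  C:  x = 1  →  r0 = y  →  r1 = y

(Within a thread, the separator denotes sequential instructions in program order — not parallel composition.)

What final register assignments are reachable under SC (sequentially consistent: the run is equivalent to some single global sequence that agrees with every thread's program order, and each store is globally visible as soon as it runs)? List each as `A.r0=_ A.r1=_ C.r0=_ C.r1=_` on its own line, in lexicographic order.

outcome vector order: (A.r0,A.r1,C.r0,C.r1)
|SC outcomes| = 9

A.r0=0 A.r1=0 C.r0=0 C.r1=0
A.r0=0 A.r1=0 C.r0=0 C.r1=2
A.r0=0 A.r1=0 C.r0=2 C.r1=2
A.r0=0 A.r1=1 C.r0=0 C.r1=0
A.r0=0 A.r1=1 C.r0=0 C.r1=2
A.r0=0 A.r1=1 C.r0=2 C.r1=2
A.r0=2 A.r1=1 C.r0=0 C.r1=0
A.r0=2 A.r1=1 C.r0=0 C.r1=2
A.r0=2 A.r1=1 C.r0=2 C.r1=2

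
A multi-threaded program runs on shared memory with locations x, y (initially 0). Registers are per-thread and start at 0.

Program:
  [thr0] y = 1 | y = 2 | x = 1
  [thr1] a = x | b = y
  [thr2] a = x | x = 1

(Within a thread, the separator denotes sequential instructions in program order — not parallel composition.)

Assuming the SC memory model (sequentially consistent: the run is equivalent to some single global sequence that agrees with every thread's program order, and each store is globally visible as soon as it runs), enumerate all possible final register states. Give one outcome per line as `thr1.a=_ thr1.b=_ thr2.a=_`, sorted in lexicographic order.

thr1.a=0 thr1.b=0 thr2.a=0
thr1.a=0 thr1.b=0 thr2.a=1
thr1.a=0 thr1.b=1 thr2.a=0
thr1.a=0 thr1.b=1 thr2.a=1
thr1.a=0 thr1.b=2 thr2.a=0
thr1.a=0 thr1.b=2 thr2.a=1
thr1.a=1 thr1.b=0 thr2.a=0
thr1.a=1 thr1.b=1 thr2.a=0
thr1.a=1 thr1.b=2 thr2.a=0
thr1.a=1 thr1.b=2 thr2.a=1

outcome vector order: (thr1.a,thr1.b,thr2.a)
|SC outcomes| = 10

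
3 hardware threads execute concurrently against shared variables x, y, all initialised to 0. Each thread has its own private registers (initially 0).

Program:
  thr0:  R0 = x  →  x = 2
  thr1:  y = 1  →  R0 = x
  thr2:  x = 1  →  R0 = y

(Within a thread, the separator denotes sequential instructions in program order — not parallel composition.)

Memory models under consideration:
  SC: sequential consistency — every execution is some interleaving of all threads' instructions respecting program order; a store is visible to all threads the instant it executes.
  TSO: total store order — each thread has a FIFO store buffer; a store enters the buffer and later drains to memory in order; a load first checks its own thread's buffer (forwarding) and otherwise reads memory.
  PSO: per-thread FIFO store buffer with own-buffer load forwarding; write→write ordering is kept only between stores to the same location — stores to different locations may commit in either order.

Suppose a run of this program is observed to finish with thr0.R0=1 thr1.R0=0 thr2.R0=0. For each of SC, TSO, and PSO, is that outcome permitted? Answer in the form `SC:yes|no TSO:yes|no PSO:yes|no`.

SC:no TSO:yes PSO:yes

outcome vector order: (thr0.R0,thr1.R0,thr2.R0)
[SC] allowed = {<0 0 1>, <0 1 0>, <0 1 1>, <0 2 0>, <0 2 1>, <1 0 1>, <1 1 0>, <1 1 1>, <1 2 0>, <1 2 1>}
[TSO] allowed = {<0 0 0>, <0 0 1>, <0 1 0>, <0 1 1>, <0 2 0>, <0 2 1>, <1 0 0>, <1 0 1>, <1 1 0>, <1 1 1>, <1 2 0>, <1 2 1>}
[PSO] allowed = {<0 0 0>, <0 0 1>, <0 1 0>, <0 1 1>, <0 2 0>, <0 2 1>, <1 0 0>, <1 0 1>, <1 1 0>, <1 1 1>, <1 2 0>, <1 2 1>}
target <1 0 0> ∈ {TSO,PSO}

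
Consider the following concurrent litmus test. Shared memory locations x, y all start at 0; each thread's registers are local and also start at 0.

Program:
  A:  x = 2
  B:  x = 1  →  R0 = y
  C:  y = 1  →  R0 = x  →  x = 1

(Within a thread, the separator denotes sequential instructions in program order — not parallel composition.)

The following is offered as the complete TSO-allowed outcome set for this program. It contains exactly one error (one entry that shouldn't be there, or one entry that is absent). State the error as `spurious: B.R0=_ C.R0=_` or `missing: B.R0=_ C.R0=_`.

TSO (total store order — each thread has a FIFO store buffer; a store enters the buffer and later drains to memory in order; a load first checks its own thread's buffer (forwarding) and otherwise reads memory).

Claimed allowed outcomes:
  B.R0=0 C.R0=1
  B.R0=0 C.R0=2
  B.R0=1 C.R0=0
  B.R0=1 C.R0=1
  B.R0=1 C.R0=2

outcome vector order: (B.R0,C.R0)
TSO (6): (0,0), (0,1), (0,2), (1,0), (1,1), (1,2)
TSO∖claimed = {(0,0)}

missing: B.R0=0 C.R0=0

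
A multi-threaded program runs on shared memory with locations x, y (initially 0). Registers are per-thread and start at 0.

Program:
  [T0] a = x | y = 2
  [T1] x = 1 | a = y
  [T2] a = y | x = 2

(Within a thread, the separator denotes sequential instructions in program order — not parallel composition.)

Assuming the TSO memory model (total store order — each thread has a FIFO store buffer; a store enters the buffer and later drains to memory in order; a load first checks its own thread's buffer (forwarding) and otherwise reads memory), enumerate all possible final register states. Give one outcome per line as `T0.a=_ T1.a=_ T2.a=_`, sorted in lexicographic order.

T0.a=0 T1.a=0 T2.a=0
T0.a=0 T1.a=0 T2.a=2
T0.a=0 T1.a=2 T2.a=0
T0.a=0 T1.a=2 T2.a=2
T0.a=1 T1.a=0 T2.a=0
T0.a=1 T1.a=0 T2.a=2
T0.a=1 T1.a=2 T2.a=0
T0.a=1 T1.a=2 T2.a=2
T0.a=2 T1.a=0 T2.a=0
T0.a=2 T1.a=2 T2.a=0

outcome vector order: (T0.a,T1.a,T2.a)
|TSO outcomes| = 10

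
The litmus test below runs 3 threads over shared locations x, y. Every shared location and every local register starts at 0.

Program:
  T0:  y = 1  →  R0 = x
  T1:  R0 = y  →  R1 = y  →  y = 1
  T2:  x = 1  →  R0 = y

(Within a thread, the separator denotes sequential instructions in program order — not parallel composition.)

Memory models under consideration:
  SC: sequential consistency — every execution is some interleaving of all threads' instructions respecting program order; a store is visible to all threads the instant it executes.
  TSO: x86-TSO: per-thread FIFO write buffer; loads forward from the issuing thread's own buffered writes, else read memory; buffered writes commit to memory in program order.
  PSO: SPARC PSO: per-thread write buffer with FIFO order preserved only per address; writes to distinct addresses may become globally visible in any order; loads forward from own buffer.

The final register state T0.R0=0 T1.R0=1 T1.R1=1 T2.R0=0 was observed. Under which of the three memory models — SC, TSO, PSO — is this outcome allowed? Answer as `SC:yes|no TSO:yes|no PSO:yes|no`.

SC:no TSO:yes PSO:yes

outcome vector order: (T0.R0,T1.R0,T1.R1,T2.R0)
[SC] allowed = {0/0/0/1; 0/0/1/1; 0/1/1/1; 1/0/0/0; 1/0/0/1; 1/0/1/0; 1/0/1/1; 1/1/1/0; 1/1/1/1}
[TSO] allowed = {0/0/0/0; 0/0/0/1; 0/0/1/0; 0/0/1/1; 0/1/1/0; 0/1/1/1; 1/0/0/0; 1/0/0/1; 1/0/1/0; 1/0/1/1; 1/1/1/0; 1/1/1/1}
[PSO] allowed = {0/0/0/0; 0/0/0/1; 0/0/1/0; 0/0/1/1; 0/1/1/0; 0/1/1/1; 1/0/0/0; 1/0/0/1; 1/0/1/0; 1/0/1/1; 1/1/1/0; 1/1/1/1}
target 0/1/1/0 ∈ {TSO,PSO}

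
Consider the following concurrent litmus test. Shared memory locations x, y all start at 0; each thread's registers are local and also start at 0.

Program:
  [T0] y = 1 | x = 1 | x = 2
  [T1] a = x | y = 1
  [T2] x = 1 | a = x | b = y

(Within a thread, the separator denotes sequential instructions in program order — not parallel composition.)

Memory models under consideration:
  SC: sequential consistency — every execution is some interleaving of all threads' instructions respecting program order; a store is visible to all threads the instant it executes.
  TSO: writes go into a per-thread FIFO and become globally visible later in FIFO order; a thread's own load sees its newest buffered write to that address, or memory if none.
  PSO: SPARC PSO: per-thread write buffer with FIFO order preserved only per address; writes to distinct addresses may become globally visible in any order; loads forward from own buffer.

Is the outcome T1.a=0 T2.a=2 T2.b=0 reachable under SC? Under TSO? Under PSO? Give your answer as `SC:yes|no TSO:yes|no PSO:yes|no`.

SC:no TSO:no PSO:yes

outcome vector order: (T1.a,T2.a,T2.b)
[SC] allowed = {<0 1 0>, <0 1 1>, <0 2 1>, <1 1 0>, <1 1 1>, <1 2 1>, <2 1 0>, <2 1 1>, <2 2 1>}
[TSO] allowed = {<0 1 0>, <0 1 1>, <0 2 1>, <1 1 0>, <1 1 1>, <1 2 1>, <2 1 0>, <2 1 1>, <2 2 1>}
[PSO] allowed = {<0 1 0>, <0 1 1>, <0 2 0>, <0 2 1>, <1 1 0>, <1 1 1>, <1 2 0>, <1 2 1>, <2 1 0>, <2 1 1>, <2 2 0>, <2 2 1>}
target <0 2 0> ∈ {PSO}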